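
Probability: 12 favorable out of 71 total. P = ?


P = 12/71 = 0.1690

P = 0.1690


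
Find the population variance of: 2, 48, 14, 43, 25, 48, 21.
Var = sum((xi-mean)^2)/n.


Mean = 28.7143
Squared deviations: 713.6531, 371.9388, 216.5102, 204.0816, 13.7959, 371.9388, 59.5102
Sum = 1951.4286
Variance = 1951.4286/7 = 278.7755

Variance = 278.7755


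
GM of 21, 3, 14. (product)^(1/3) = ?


Product = 21 × 3 × 14 = 882
GM = 882^(1/3) = 9.5901

GM = 9.5901


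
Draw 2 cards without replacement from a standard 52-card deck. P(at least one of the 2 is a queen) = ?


P(at least one) = 1 - P(none)
P(none) = (48/52) × (47/51) = 0.850679
P(at least one) = 1 - 0.850679 = 0.1493

P = 0.1493


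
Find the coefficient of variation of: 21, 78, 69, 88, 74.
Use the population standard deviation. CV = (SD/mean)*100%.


Mean = 66.0000
SD = 23.3495
CV = (23.3495/66.0000)*100 = 35.3781%

CV = 35.3781%


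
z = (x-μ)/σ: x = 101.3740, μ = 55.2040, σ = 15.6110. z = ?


z = (101.3740 - 55.2040)/15.6110
= 46.1700/15.6110
= 2.9575

z = 2.9575


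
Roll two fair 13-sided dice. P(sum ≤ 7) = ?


Total outcomes = 13×13 = 169
Favorable (sum ≤ 7): 21
P = 21/169 = 0.1243

P = 0.1243


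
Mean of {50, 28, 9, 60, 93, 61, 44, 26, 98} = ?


Sum = 50 + 28 + 9 + 60 + 93 + 61 + 44 + 26 + 98 = 469
n = 9
Mean = 469/9 = 52.1111

Mean = 52.1111


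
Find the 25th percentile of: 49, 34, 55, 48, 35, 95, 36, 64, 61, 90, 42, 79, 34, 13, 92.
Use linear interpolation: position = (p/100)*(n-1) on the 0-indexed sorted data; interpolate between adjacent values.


Sorted: 13, 34, 34, 35, 36, 42, 48, 49, 55, 61, 64, 79, 90, 92, 95
n = 15
Index = 25/100 * 14 = 3.5000
Lower = data[3] = 35, Upper = data[4] = 36
P25 = 35 + 0.5000*(1) = 35.5000

P25 = 35.5000


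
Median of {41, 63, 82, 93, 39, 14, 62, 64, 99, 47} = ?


Sorted: 14, 39, 41, 47, 62, 63, 64, 82, 93, 99
n = 10 (even)
Middle values: 62 and 63
Median = (62+63)/2 = 62.5000

Median = 62.5000


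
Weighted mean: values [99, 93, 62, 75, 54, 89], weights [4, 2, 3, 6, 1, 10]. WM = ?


Numerator = 99*4 + 93*2 + 62*3 + 75*6 + 54*1 + 89*10 = 2162
Denominator = 4 + 2 + 3 + 6 + 1 + 10 = 26
WM = 2162/26 = 83.1538

WM = 83.1538


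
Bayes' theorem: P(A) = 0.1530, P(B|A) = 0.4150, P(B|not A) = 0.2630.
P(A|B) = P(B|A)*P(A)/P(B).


P(B) = P(B|A)*P(A) + P(B|A')*P(A')
= 0.4150*0.1530 + 0.2630*0.8470
= 0.063495 + 0.222761 = 0.286256
P(A|B) = 0.063495/0.286256 = 0.2218

P(A|B) = 0.2218


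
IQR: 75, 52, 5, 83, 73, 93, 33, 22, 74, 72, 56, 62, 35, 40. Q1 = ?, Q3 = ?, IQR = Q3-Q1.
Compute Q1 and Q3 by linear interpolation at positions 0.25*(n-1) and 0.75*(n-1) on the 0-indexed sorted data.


Sorted: 5, 22, 33, 35, 40, 52, 56, 62, 72, 73, 74, 75, 83, 93
Q1 (25th %ile) = 36.2500
Q3 (75th %ile) = 73.7500
IQR = 73.7500 - 36.2500 = 37.5000

IQR = 37.5000


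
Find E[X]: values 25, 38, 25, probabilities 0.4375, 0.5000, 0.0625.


E[X] = 25*0.4375 + 38*0.5000 + 25*0.0625
= 10.9375 + 19.0000 + 1.5625
= 31.5000

E[X] = 31.5000


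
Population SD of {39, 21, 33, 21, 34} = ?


Mean = 29.6000
Variance = 53.4400
SD = sqrt(53.4400) = 7.3103

SD = 7.3103


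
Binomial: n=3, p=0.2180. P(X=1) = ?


C(3,1) = 3
p^1 = 0.218000
(1-p)^2 = 0.611524
P = 3 * 0.218000 * 0.611524 = 0.3999

P(X=1) = 0.3999


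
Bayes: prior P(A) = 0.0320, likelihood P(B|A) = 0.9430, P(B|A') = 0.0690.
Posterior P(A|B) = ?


P(B) = P(B|A)*P(A) + P(B|A')*P(A')
= 0.9430*0.0320 + 0.0690*0.9680
= 0.030176 + 0.066792 = 0.096968
P(A|B) = 0.030176/0.096968 = 0.3112

P(A|B) = 0.3112


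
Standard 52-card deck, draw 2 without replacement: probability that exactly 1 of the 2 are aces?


Hypergeometric: P(X=1) = C(4,1)·C(48,1) / C(52,2)
= 4 × 48 / 1326
= 192/1326 = 0.1448

P = 0.1448


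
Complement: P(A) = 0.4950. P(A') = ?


P(not A) = 1 - 0.4950 = 0.5050

P(not A) = 0.5050


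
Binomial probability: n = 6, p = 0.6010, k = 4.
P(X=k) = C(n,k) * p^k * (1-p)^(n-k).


C(6,4) = 15
p^4 = 0.130466
(1-p)^2 = 0.159201
P = 15 * 0.130466 * 0.159201 = 0.3116

P(X=4) = 0.3116


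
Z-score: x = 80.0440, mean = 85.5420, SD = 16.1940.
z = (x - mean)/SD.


z = (80.0440 - 85.5420)/16.1940
= -5.4980/16.1940
= -0.3395

z = -0.3395


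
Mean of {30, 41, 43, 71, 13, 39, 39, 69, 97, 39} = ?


Sum = 30 + 41 + 43 + 71 + 13 + 39 + 39 + 69 + 97 + 39 = 481
n = 10
Mean = 481/10 = 48.1000

Mean = 48.1000


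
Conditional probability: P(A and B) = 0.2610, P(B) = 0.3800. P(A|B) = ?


P(A|B) = 0.2610/0.3800 = 0.6868

P(A|B) = 0.6868


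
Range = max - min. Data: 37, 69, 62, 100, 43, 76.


Max = 100, Min = 37
Range = 100 - 37 = 63

Range = 63


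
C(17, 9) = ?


C(17,9) = 17!/(9! × 8!)
= 355687428096000/(362880 × 40320)
= 24310

C(17,9) = 24310


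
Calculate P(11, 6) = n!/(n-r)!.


P(11,6) = 11!/5!
= 39916800/120
= 332640

P(11,6) = 332640


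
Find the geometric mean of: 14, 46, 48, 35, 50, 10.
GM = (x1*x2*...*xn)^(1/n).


Product = 14 × 46 × 48 × 35 × 50 × 10 = 540960000
GM = 540960000^(1/6) = 28.5448

GM = 28.5448


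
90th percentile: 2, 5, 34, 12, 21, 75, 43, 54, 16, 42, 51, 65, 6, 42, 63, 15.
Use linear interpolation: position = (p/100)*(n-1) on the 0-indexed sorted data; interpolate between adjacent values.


Sorted: 2, 5, 6, 12, 15, 16, 21, 34, 42, 42, 43, 51, 54, 63, 65, 75
n = 16
Index = 90/100 * 15 = 13.5000
Lower = data[13] = 63, Upper = data[14] = 65
P90 = 63 + 0.5000*(2) = 64.0000

P90 = 64.0000


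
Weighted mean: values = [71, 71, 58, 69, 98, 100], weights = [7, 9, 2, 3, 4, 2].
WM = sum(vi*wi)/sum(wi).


Numerator = 71*7 + 71*9 + 58*2 + 69*3 + 98*4 + 100*2 = 2051
Denominator = 7 + 9 + 2 + 3 + 4 + 2 = 27
WM = 2051/27 = 75.9630

WM = 75.9630


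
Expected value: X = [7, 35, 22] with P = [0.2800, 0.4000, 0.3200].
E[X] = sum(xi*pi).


E[X] = 7*0.2800 + 35*0.4000 + 22*0.3200
= 1.9600 + 14.0000 + 7.0400
= 23.0000

E[X] = 23.0000


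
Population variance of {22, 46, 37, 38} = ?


Mean = 35.7500
Squared deviations: 189.0625, 105.0625, 1.5625, 5.0625
Sum = 300.7500
Variance = 300.7500/4 = 75.1875

Variance = 75.1875


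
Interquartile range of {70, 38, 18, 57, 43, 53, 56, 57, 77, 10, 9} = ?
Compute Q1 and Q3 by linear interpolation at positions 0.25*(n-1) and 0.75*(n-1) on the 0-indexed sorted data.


Sorted: 9, 10, 18, 38, 43, 53, 56, 57, 57, 70, 77
Q1 (25th %ile) = 28.0000
Q3 (75th %ile) = 57.0000
IQR = 57.0000 - 28.0000 = 29.0000

IQR = 29.0000


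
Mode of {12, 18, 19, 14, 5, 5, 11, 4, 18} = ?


Frequencies: 4:1, 5:2, 11:1, 12:1, 14:1, 18:2, 19:1
Max frequency = 2
Mode = 5, 18

Mode = 5, 18


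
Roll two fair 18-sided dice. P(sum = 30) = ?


Total outcomes = 18×18 = 324
Favorable (sum = 30): 7
P = 7/324 = 0.0216

P = 0.0216


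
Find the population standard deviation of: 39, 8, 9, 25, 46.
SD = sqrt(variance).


Mean = 25.4000
Variance = 236.2400
SD = sqrt(236.2400) = 15.3701

SD = 15.3701


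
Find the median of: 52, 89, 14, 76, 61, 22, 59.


Sorted: 14, 22, 52, 59, 61, 76, 89
n = 7 (odd)
Middle value = 59

Median = 59


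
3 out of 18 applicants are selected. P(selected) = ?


P = 3/18 = 0.1667

P = 0.1667


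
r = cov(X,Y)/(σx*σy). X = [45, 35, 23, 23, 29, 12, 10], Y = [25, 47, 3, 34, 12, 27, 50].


Mean X = 25.2857, Mean Y = 28.2857
SD X = 11.448197, SD Y = 15.907898
Cov = -30.510204
r = -30.510204/(11.448197*15.907898) = -0.1675

r = -0.1675


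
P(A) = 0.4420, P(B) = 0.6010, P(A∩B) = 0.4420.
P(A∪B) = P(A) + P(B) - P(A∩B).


P(A∪B) = 0.4420 + 0.6010 - 0.4420
= 1.0430 - 0.4420
= 0.6010

P(A∪B) = 0.6010


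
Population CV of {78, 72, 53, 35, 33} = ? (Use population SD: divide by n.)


Mean = 54.2000
SD = 18.4543
CV = (18.4543/54.2000)*100 = 34.0485%

CV = 34.0485%


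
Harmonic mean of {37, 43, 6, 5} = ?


Sum of reciprocals = 1/37 + 1/43 + 1/6 + 1/5 = 0.416950
HM = 4/0.416950 = 9.5935

HM = 9.5935


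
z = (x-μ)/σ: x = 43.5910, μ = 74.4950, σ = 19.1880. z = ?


z = (43.5910 - 74.4950)/19.1880
= -30.9040/19.1880
= -1.6106

z = -1.6106


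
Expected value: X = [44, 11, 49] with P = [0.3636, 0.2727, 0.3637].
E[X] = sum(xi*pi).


E[X] = 44*0.3636 + 11*0.2727 + 49*0.3637
= 15.9984 + 2.9997 + 17.8213
= 36.8194

E[X] = 36.8194


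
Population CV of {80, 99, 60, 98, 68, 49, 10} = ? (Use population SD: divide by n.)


Mean = 66.2857
SD = 28.7189
CV = (28.7189/66.2857)*100 = 43.3259%

CV = 43.3259%


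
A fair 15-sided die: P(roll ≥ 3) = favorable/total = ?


Favorable outcomes (roll ≥ 3): 13
Total outcomes = 15
P = 13/15 = 0.8667

P = 0.8667


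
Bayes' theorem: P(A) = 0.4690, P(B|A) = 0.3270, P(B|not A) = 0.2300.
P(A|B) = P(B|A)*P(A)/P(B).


P(B) = P(B|A)*P(A) + P(B|A')*P(A')
= 0.3270*0.4690 + 0.2300*0.5310
= 0.153363 + 0.122130 = 0.275493
P(A|B) = 0.153363/0.275493 = 0.5567

P(A|B) = 0.5567


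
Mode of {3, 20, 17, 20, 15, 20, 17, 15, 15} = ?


Frequencies: 3:1, 15:3, 17:2, 20:3
Max frequency = 3
Mode = 15, 20

Mode = 15, 20


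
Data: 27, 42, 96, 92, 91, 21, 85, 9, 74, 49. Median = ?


Sorted: 9, 21, 27, 42, 49, 74, 85, 91, 92, 96
n = 10 (even)
Middle values: 49 and 74
Median = (49+74)/2 = 61.5000

Median = 61.5000


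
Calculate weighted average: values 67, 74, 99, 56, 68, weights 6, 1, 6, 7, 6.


Numerator = 67*6 + 74*1 + 99*6 + 56*7 + 68*6 = 1870
Denominator = 6 + 1 + 6 + 7 + 6 = 26
WM = 1870/26 = 71.9231

WM = 71.9231


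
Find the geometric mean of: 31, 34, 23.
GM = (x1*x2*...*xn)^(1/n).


Product = 31 × 34 × 23 = 24242
GM = 24242^(1/3) = 28.9416

GM = 28.9416


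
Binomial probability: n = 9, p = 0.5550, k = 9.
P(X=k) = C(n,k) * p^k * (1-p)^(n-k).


C(9,9) = 1
p^9 = 0.004996
(1-p)^0 = 1.000000
P = 1 * 0.004996 * 1.000000 = 0.0050

P(X=9) = 0.0050


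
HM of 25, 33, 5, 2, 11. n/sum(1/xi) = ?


Sum of reciprocals = 1/25 + 1/33 + 1/5 + 1/2 + 1/11 = 0.861212
HM = 5/0.861212 = 5.8058

HM = 5.8058


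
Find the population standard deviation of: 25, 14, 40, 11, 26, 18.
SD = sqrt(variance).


Mean = 22.3333
Variance = 91.5556
SD = sqrt(91.5556) = 9.5685

SD = 9.5685


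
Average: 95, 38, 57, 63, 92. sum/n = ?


Sum = 95 + 38 + 57 + 63 + 92 = 345
n = 5
Mean = 345/5 = 69.0000

Mean = 69.0000


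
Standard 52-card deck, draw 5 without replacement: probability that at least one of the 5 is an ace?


P(at least one) = 1 - P(none)
P(none) = (48/52) × (47/51) × (46/50) × (45/49) × (44/48) = 0.658842
P(at least one) = 1 - 0.658842 = 0.3412

P = 0.3412


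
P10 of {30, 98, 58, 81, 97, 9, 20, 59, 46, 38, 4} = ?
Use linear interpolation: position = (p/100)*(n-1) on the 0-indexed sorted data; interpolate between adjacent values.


Sorted: 4, 9, 20, 30, 38, 46, 58, 59, 81, 97, 98
n = 11
Index = 10/100 * 10 = 1.0000
Lower = data[1] = 9, Upper = data[2] = 20
P10 = 9 + 0*(11) = 9.0000

P10 = 9.0000


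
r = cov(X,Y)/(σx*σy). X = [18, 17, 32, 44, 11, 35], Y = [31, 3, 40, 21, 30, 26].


Mean X = 26.1667, Mean Y = 25.1667
SD X = 11.624925, SD Y = 11.451589
Cov = 16.972222
r = 16.972222/(11.624925*11.451589) = 0.1275

r = 0.1275


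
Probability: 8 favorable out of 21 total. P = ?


P = 8/21 = 0.3810

P = 0.3810


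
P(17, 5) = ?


P(17,5) = 17!/12!
= 355687428096000/479001600
= 742560

P(17,5) = 742560


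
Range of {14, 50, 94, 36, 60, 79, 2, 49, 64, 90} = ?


Max = 94, Min = 2
Range = 94 - 2 = 92

Range = 92


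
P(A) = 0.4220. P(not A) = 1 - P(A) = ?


P(not A) = 1 - 0.4220 = 0.5780

P(not A) = 0.5780


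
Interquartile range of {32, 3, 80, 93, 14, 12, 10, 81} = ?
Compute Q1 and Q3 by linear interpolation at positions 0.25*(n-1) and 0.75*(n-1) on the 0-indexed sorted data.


Sorted: 3, 10, 12, 14, 32, 80, 81, 93
Q1 (25th %ile) = 11.5000
Q3 (75th %ile) = 80.2500
IQR = 80.2500 - 11.5000 = 68.7500

IQR = 68.7500


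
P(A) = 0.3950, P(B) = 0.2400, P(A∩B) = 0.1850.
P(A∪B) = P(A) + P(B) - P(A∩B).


P(A∪B) = 0.3950 + 0.2400 - 0.1850
= 0.6350 - 0.1850
= 0.4500

P(A∪B) = 0.4500


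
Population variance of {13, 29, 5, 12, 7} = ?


Mean = 13.2000
Squared deviations: 0.0400, 249.6400, 67.2400, 1.4400, 38.4400
Sum = 356.8000
Variance = 356.8000/5 = 71.3600

Variance = 71.3600


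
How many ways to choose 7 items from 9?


C(9,7) = 9!/(7! × 2!)
= 362880/(5040 × 2)
= 36

C(9,7) = 36


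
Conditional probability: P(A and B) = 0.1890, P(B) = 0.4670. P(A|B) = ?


P(A|B) = 0.1890/0.4670 = 0.4047

P(A|B) = 0.4047


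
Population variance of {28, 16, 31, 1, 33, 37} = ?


Mean = 24.3333
Squared deviations: 13.4444, 69.4444, 44.4444, 544.4444, 75.1111, 160.4444
Sum = 907.3333
Variance = 907.3333/6 = 151.2222

Variance = 151.2222


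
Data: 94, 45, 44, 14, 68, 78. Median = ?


Sorted: 14, 44, 45, 68, 78, 94
n = 6 (even)
Middle values: 45 and 68
Median = (45+68)/2 = 56.5000

Median = 56.5000


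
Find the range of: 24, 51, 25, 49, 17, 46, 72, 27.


Max = 72, Min = 17
Range = 72 - 17 = 55

Range = 55


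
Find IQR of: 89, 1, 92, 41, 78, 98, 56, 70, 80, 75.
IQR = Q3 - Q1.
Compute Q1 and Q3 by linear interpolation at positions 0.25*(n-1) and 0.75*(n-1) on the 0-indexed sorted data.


Sorted: 1, 41, 56, 70, 75, 78, 80, 89, 92, 98
Q1 (25th %ile) = 59.5000
Q3 (75th %ile) = 86.7500
IQR = 86.7500 - 59.5000 = 27.2500

IQR = 27.2500


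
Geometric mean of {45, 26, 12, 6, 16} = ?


Product = 45 × 26 × 12 × 6 × 16 = 1347840
GM = 1347840^(1/5) = 16.8239

GM = 16.8239


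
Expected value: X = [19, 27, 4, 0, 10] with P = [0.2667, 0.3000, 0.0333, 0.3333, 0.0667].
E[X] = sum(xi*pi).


E[X] = 19*0.2667 + 27*0.3000 + 4*0.0333 + 0*0.3333 + 10*0.0667
= 5.0673 + 8.1000 + 0.1332 + 0 + 0.6670
= 13.9675

E[X] = 13.9675


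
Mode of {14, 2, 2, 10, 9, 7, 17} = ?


Frequencies: 2:2, 7:1, 9:1, 10:1, 14:1, 17:1
Max frequency = 2
Mode = 2

Mode = 2


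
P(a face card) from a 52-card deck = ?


12 face cards in 52 cards
P = 12/52 = 0.2308

P = 0.2308


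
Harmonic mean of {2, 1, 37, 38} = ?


Sum of reciprocals = 1/2 + 1/1 + 1/37 + 1/38 = 1.553343
HM = 4/1.553343 = 2.5751

HM = 2.5751


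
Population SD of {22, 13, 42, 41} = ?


Mean = 29.5000
Variance = 154.2500
SD = sqrt(154.2500) = 12.4197

SD = 12.4197


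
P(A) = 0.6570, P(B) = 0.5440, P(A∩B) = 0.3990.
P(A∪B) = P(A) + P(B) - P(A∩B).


P(A∪B) = 0.6570 + 0.5440 - 0.3990
= 1.2010 - 0.3990
= 0.8020

P(A∪B) = 0.8020


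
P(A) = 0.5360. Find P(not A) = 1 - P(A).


P(not A) = 1 - 0.5360 = 0.4640

P(not A) = 0.4640


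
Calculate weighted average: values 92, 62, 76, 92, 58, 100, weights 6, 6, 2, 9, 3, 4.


Numerator = 92*6 + 62*6 + 76*2 + 92*9 + 58*3 + 100*4 = 2478
Denominator = 6 + 6 + 2 + 9 + 3 + 4 = 30
WM = 2478/30 = 82.6000

WM = 82.6000


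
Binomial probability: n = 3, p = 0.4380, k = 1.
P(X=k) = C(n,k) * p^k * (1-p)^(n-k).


C(3,1) = 3
p^1 = 0.438000
(1-p)^2 = 0.315844
P = 3 * 0.438000 * 0.315844 = 0.4150

P(X=1) = 0.4150


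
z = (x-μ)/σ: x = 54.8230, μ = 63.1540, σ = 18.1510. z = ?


z = (54.8230 - 63.1540)/18.1510
= -8.3310/18.1510
= -0.4590

z = -0.4590


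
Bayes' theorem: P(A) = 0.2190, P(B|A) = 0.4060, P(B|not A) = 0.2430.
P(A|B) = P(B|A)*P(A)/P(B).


P(B) = P(B|A)*P(A) + P(B|A')*P(A')
= 0.4060*0.2190 + 0.2430*0.7810
= 0.088914 + 0.189783 = 0.278697
P(A|B) = 0.088914/0.278697 = 0.3190

P(A|B) = 0.3190


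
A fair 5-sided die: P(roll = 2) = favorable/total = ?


Favorable outcomes (roll = 2): 1
Total outcomes = 5
P = 1/5 = 0.2000

P = 0.2000


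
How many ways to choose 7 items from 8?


C(8,7) = 8!/(7! × 1!)
= 40320/(5040 × 1)
= 8

C(8,7) = 8


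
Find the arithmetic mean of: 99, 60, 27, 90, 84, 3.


Sum = 99 + 60 + 27 + 90 + 84 + 3 = 363
n = 6
Mean = 363/6 = 60.5000

Mean = 60.5000


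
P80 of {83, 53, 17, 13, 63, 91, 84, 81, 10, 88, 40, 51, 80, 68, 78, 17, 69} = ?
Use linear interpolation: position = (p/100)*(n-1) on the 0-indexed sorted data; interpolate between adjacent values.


Sorted: 10, 13, 17, 17, 40, 51, 53, 63, 68, 69, 78, 80, 81, 83, 84, 88, 91
n = 17
Index = 80/100 * 16 = 12.8000
Lower = data[12] = 81, Upper = data[13] = 83
P80 = 81 + 0.8000*(2) = 82.6000

P80 = 82.6000


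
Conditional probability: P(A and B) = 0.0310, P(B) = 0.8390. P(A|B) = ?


P(A|B) = 0.0310/0.8390 = 0.0369

P(A|B) = 0.0369


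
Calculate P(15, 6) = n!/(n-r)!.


P(15,6) = 15!/9!
= 1307674368000/362880
= 3603600

P(15,6) = 3603600


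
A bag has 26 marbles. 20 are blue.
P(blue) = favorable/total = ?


P = 20/26 = 0.7692

P = 0.7692


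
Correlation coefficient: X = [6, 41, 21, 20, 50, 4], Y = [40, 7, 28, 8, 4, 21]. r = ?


Mean X = 23.6667, Mean Y = 18.0000
SD X = 16.898389, SD Y = 12.974334
Cov = -166.166667
r = -166.166667/(16.898389*12.974334) = -0.7579

r = -0.7579


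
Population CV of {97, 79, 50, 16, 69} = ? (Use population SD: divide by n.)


Mean = 62.2000
SD = 27.6507
CV = (27.6507/62.2000)*100 = 44.4545%

CV = 44.4545%


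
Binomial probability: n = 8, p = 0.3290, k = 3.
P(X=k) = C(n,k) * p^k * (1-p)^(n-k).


C(8,3) = 56
p^3 = 0.035611
(1-p)^5 = 0.136023
P = 56 * 0.035611 * 0.136023 = 0.2713

P(X=3) = 0.2713


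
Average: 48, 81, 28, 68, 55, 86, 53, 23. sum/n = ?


Sum = 48 + 81 + 28 + 68 + 55 + 86 + 53 + 23 = 442
n = 8
Mean = 442/8 = 55.2500

Mean = 55.2500


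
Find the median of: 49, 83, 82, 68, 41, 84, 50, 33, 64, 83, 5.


Sorted: 5, 33, 41, 49, 50, 64, 68, 82, 83, 83, 84
n = 11 (odd)
Middle value = 64

Median = 64


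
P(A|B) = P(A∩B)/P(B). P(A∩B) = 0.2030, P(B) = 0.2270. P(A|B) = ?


P(A|B) = 0.2030/0.2270 = 0.8943

P(A|B) = 0.8943


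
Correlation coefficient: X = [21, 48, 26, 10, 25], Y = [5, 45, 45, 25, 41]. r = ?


Mean X = 26.0000, Mean Y = 32.2000
SD X = 12.377399, SD Y = 15.471264
Cov = 104.800000
r = 104.800000/(12.377399*15.471264) = 0.5473

r = 0.5473


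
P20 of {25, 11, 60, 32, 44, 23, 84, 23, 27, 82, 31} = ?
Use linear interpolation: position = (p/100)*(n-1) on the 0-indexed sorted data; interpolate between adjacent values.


Sorted: 11, 23, 23, 25, 27, 31, 32, 44, 60, 82, 84
n = 11
Index = 20/100 * 10 = 2.0000
Lower = data[2] = 23, Upper = data[3] = 25
P20 = 23 + 0*(2) = 23.0000

P20 = 23.0000


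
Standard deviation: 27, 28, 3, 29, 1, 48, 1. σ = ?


Mean = 19.5714
Variance = 283.9592
SD = sqrt(283.9592) = 16.8511

SD = 16.8511


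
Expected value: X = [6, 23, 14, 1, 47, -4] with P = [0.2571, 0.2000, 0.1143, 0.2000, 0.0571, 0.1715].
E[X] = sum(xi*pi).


E[X] = 6*0.2571 + 23*0.2000 + 14*0.1143 + 1*0.2000 + 47*0.0571 - 4*0.1715
= 1.5426 + 4.6000 + 1.6002 + 0.2000 + 2.6837 - 0.6860
= 9.9405

E[X] = 9.9405


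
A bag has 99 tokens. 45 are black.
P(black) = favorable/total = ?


P = 45/99 = 0.4545

P = 0.4545


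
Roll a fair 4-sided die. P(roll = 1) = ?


Favorable outcomes (roll = 1): 1
Total outcomes = 4
P = 1/4 = 0.2500

P = 0.2500


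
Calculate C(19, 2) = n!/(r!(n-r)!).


C(19,2) = 19!/(2! × 17!)
= 121645100408832000/(2 × 355687428096000)
= 171

C(19,2) = 171


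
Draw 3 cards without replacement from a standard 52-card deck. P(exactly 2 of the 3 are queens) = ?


Hypergeometric: P(X=2) = C(4,2)·C(48,1) / C(52,3)
= 6 × 48 / 22100
= 288/22100 = 0.0130

P = 0.0130


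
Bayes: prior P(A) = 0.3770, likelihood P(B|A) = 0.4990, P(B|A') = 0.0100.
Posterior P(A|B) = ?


P(B) = P(B|A)*P(A) + P(B|A')*P(A')
= 0.4990*0.3770 + 0.0100*0.6230
= 0.188123 + 0.006230 = 0.194353
P(A|B) = 0.188123/0.194353 = 0.9679

P(A|B) = 0.9679


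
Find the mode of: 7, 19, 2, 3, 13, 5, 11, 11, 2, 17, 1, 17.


Frequencies: 1:1, 2:2, 3:1, 5:1, 7:1, 11:2, 13:1, 17:2, 19:1
Max frequency = 2
Mode = 2, 11, 17

Mode = 2, 11, 17


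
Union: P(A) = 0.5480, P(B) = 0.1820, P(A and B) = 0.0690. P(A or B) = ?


P(A∪B) = 0.5480 + 0.1820 - 0.0690
= 0.7300 - 0.0690
= 0.6610

P(A∪B) = 0.6610


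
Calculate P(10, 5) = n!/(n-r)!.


P(10,5) = 10!/5!
= 3628800/120
= 30240

P(10,5) = 30240


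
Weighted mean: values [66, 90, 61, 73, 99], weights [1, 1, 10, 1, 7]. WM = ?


Numerator = 66*1 + 90*1 + 61*10 + 73*1 + 99*7 = 1532
Denominator = 1 + 1 + 10 + 1 + 7 = 20
WM = 1532/20 = 76.6000

WM = 76.6000


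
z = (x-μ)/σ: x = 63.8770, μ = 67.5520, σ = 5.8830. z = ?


z = (63.8770 - 67.5520)/5.8830
= -3.6750/5.8830
= -0.6247

z = -0.6247


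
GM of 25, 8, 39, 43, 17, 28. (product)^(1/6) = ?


Product = 25 × 8 × 39 × 43 × 17 × 28 = 159650400
GM = 159650400^(1/6) = 23.2914

GM = 23.2914


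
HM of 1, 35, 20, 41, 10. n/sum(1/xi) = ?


Sum of reciprocals = 1/1 + 1/35 + 1/20 + 1/41 + 1/10 = 1.202962
HM = 5/1.202962 = 4.1564

HM = 4.1564


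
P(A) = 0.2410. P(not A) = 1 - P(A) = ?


P(not A) = 1 - 0.2410 = 0.7590

P(not A) = 0.7590


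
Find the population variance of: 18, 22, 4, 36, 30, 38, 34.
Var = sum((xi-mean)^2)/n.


Mean = 26.0000
Squared deviations: 64.0000, 16.0000, 484.0000, 100.0000, 16.0000, 144.0000, 64.0000
Sum = 888.0000
Variance = 888.0000/7 = 126.8571

Variance = 126.8571


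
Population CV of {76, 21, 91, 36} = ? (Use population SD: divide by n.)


Mean = 56.0000
SD = 28.5044
CV = (28.5044/56.0000)*100 = 50.9007%

CV = 50.9007%


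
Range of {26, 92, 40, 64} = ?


Max = 92, Min = 26
Range = 92 - 26 = 66

Range = 66


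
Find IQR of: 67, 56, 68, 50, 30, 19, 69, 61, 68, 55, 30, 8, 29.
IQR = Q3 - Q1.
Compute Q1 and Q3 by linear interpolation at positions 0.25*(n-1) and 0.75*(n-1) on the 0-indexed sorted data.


Sorted: 8, 19, 29, 30, 30, 50, 55, 56, 61, 67, 68, 68, 69
Q1 (25th %ile) = 30.0000
Q3 (75th %ile) = 67.0000
IQR = 67.0000 - 30.0000 = 37.0000

IQR = 37.0000


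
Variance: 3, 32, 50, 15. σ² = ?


Mean = 25.0000
Squared deviations: 484.0000, 49.0000, 625.0000, 100.0000
Sum = 1258.0000
Variance = 1258.0000/4 = 314.5000

Variance = 314.5000


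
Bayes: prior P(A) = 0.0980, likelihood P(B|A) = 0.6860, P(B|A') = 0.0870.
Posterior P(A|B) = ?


P(B) = P(B|A)*P(A) + P(B|A')*P(A')
= 0.6860*0.0980 + 0.0870*0.9020
= 0.067228 + 0.078474 = 0.145702
P(A|B) = 0.067228/0.145702 = 0.4614

P(A|B) = 0.4614


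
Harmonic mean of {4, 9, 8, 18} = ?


Sum of reciprocals = 1/4 + 1/9 + 1/8 + 1/18 = 0.541667
HM = 4/0.541667 = 7.3846

HM = 7.3846


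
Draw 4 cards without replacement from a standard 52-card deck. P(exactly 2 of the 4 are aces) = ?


Hypergeometric: P(X=2) = C(4,2)·C(48,2) / C(52,4)
= 6 × 1128 / 270725
= 6768/270725 = 0.0250

P = 0.0250


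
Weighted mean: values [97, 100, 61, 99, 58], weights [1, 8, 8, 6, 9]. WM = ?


Numerator = 97*1 + 100*8 + 61*8 + 99*6 + 58*9 = 2501
Denominator = 1 + 8 + 8 + 6 + 9 = 32
WM = 2501/32 = 78.1562

WM = 78.1562


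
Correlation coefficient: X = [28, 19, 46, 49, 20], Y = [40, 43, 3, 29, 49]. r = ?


Mean X = 32.4000, Mean Y = 32.8000
SD X = 12.753039, SD Y = 16.253000
Cov = -167.520000
r = -167.520000/(12.753039*16.253000) = -0.8082

r = -0.8082


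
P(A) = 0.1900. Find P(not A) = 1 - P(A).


P(not A) = 1 - 0.1900 = 0.8100

P(not A) = 0.8100


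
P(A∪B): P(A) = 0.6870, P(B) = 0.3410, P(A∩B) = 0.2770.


P(A∪B) = 0.6870 + 0.3410 - 0.2770
= 1.0280 - 0.2770
= 0.7510

P(A∪B) = 0.7510


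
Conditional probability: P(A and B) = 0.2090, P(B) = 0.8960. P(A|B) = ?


P(A|B) = 0.2090/0.8960 = 0.2333

P(A|B) = 0.2333


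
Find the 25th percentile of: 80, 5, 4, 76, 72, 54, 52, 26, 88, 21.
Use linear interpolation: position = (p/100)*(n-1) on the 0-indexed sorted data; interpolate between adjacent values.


Sorted: 4, 5, 21, 26, 52, 54, 72, 76, 80, 88
n = 10
Index = 25/100 * 9 = 2.2500
Lower = data[2] = 21, Upper = data[3] = 26
P25 = 21 + 0.2500*(5) = 22.2500

P25 = 22.2500


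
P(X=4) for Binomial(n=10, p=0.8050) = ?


C(10,4) = 210
p^4 = 0.419936
(1-p)^6 = 5.498037e-05
P = 210 * 0.419936 * 5.498037e-05 = 0.0048

P(X=4) = 0.0048


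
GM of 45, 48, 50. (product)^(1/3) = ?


Product = 45 × 48 × 50 = 108000
GM = 108000^(1/3) = 47.6220

GM = 47.6220


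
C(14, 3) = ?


C(14,3) = 14!/(3! × 11!)
= 87178291200/(6 × 39916800)
= 364

C(14,3) = 364


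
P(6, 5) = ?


P(6,5) = 6!/1!
= 720/1
= 720

P(6,5) = 720


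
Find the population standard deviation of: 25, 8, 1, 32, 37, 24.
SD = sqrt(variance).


Mean = 21.1667
Variance = 161.8056
SD = sqrt(161.8056) = 12.7203

SD = 12.7203


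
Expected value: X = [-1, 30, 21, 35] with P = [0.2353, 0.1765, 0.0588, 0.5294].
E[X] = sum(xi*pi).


E[X] = -1*0.2353 + 30*0.1765 + 21*0.0588 + 35*0.5294
= -0.2353 + 5.2950 + 1.2348 + 18.5290
= 24.8235

E[X] = 24.8235


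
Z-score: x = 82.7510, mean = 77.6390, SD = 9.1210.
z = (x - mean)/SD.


z = (82.7510 - 77.6390)/9.1210
= 5.1120/9.1210
= 0.5605

z = 0.5605


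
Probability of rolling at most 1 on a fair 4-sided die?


Favorable outcomes (roll ≤ 1): 1
Total outcomes = 4
P = 1/4 = 0.2500

P = 0.2500


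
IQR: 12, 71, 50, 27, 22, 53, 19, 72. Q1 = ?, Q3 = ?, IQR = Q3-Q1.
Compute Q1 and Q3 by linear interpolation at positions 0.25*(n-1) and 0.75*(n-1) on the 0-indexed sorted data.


Sorted: 12, 19, 22, 27, 50, 53, 71, 72
Q1 (25th %ile) = 21.2500
Q3 (75th %ile) = 57.5000
IQR = 57.5000 - 21.2500 = 36.2500

IQR = 36.2500


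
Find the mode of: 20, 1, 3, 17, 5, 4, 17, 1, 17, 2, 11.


Frequencies: 1:2, 2:1, 3:1, 4:1, 5:1, 11:1, 17:3, 20:1
Max frequency = 3
Mode = 17

Mode = 17


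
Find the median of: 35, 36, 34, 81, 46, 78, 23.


Sorted: 23, 34, 35, 36, 46, 78, 81
n = 7 (odd)
Middle value = 36

Median = 36


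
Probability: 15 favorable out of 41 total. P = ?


P = 15/41 = 0.3659

P = 0.3659


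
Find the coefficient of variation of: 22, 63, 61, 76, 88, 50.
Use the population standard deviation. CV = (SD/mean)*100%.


Mean = 60.0000
SD = 20.7926
CV = (20.7926/60.0000)*100 = 34.6544%

CV = 34.6544%


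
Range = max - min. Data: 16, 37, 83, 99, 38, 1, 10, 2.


Max = 99, Min = 1
Range = 99 - 1 = 98

Range = 98


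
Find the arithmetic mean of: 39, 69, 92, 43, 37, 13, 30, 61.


Sum = 39 + 69 + 92 + 43 + 37 + 13 + 30 + 61 = 384
n = 8
Mean = 384/8 = 48.0000

Mean = 48.0000


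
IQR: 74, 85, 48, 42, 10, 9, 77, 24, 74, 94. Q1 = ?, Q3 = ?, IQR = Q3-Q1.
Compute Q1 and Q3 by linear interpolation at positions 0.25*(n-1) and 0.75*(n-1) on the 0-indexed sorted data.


Sorted: 9, 10, 24, 42, 48, 74, 74, 77, 85, 94
Q1 (25th %ile) = 28.5000
Q3 (75th %ile) = 76.2500
IQR = 76.2500 - 28.5000 = 47.7500

IQR = 47.7500


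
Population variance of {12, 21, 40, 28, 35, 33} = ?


Mean = 28.1667
Squared deviations: 261.3611, 51.3611, 140.0278, 0.0278, 46.6944, 23.3611
Sum = 522.8333
Variance = 522.8333/6 = 87.1389

Variance = 87.1389


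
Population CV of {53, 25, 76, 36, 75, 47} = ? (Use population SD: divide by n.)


Mean = 52.0000
SD = 18.7794
CV = (18.7794/52.0000)*100 = 36.1143%

CV = 36.1143%


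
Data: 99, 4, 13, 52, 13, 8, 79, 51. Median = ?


Sorted: 4, 8, 13, 13, 51, 52, 79, 99
n = 8 (even)
Middle values: 13 and 51
Median = (13+51)/2 = 32.0000

Median = 32.0000


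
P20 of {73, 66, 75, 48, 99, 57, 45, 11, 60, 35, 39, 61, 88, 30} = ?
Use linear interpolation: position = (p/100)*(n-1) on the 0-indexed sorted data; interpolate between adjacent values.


Sorted: 11, 30, 35, 39, 45, 48, 57, 60, 61, 66, 73, 75, 88, 99
n = 14
Index = 20/100 * 13 = 2.6000
Lower = data[2] = 35, Upper = data[3] = 39
P20 = 35 + 0.6000*(4) = 37.4000

P20 = 37.4000


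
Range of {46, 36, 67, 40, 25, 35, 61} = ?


Max = 67, Min = 25
Range = 67 - 25 = 42

Range = 42


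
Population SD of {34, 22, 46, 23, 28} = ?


Mean = 30.6000
Variance = 77.4400
SD = sqrt(77.4400) = 8.8000

SD = 8.8000


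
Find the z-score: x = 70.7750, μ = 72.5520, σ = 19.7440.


z = (70.7750 - 72.5520)/19.7440
= -1.7770/19.7440
= -0.0900

z = -0.0900


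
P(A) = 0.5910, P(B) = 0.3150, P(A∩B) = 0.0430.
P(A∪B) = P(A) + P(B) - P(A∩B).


P(A∪B) = 0.5910 + 0.3150 - 0.0430
= 0.9060 - 0.0430
= 0.8630

P(A∪B) = 0.8630


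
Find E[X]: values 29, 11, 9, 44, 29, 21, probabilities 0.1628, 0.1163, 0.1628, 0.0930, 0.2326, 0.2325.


E[X] = 29*0.1628 + 11*0.1163 + 9*0.1628 + 44*0.0930 + 29*0.2326 + 21*0.2325
= 4.7212 + 1.2793 + 1.4652 + 4.0920 + 6.7454 + 4.8825
= 23.1856

E[X] = 23.1856


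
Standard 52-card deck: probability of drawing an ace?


4 aces in 52 cards
P = 4/52 = 0.0769

P = 0.0769


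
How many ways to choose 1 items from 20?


C(20,1) = 20!/(1! × 19!)
= 2432902008176640000/(1 × 121645100408832000)
= 20

C(20,1) = 20


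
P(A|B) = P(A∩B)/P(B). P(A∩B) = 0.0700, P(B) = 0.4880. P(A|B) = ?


P(A|B) = 0.0700/0.4880 = 0.1434

P(A|B) = 0.1434


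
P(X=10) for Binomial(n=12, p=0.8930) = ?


C(12,10) = 66
p^10 = 0.322489
(1-p)^2 = 0.011449
P = 66 * 0.322489 * 0.011449 = 0.2437

P(X=10) = 0.2437


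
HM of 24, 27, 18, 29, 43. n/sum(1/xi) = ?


Sum of reciprocals = 1/24 + 1/27 + 1/18 + 1/29 + 1/43 = 0.191998
HM = 5/0.191998 = 26.0420

HM = 26.0420


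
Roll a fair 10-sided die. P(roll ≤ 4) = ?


Favorable outcomes (roll ≤ 4): 4
Total outcomes = 10
P = 4/10 = 0.4000

P = 0.4000


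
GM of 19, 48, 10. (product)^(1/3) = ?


Product = 19 × 48 × 10 = 9120
GM = 9120^(1/3) = 20.8929

GM = 20.8929


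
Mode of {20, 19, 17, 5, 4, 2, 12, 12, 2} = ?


Frequencies: 2:2, 4:1, 5:1, 12:2, 17:1, 19:1, 20:1
Max frequency = 2
Mode = 2, 12

Mode = 2, 12


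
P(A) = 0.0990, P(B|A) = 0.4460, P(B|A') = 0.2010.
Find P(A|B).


P(B) = P(B|A)*P(A) + P(B|A')*P(A')
= 0.4460*0.0990 + 0.2010*0.9010
= 0.044154 + 0.181101 = 0.225255
P(A|B) = 0.044154/0.225255 = 0.1960

P(A|B) = 0.1960


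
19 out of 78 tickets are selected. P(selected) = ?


P = 19/78 = 0.2436

P = 0.2436


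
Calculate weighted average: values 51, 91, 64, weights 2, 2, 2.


Numerator = 51*2 + 91*2 + 64*2 = 412
Denominator = 2 + 2 + 2 = 6
WM = 412/6 = 68.6667

WM = 68.6667


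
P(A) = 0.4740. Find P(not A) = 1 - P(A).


P(not A) = 1 - 0.4740 = 0.5260

P(not A) = 0.5260


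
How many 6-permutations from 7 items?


P(7,6) = 7!/1!
= 5040/1
= 5040

P(7,6) = 5040


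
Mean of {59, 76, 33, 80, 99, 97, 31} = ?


Sum = 59 + 76 + 33 + 80 + 99 + 97 + 31 = 475
n = 7
Mean = 475/7 = 67.8571

Mean = 67.8571


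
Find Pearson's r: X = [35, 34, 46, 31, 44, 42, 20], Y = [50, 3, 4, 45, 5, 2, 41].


Mean X = 36.0000, Mean Y = 21.4286
SD X = 8.332381, SD Y = 20.859100
Cov = -120.714286
r = -120.714286/(8.332381*20.859100) = -0.6945

r = -0.6945


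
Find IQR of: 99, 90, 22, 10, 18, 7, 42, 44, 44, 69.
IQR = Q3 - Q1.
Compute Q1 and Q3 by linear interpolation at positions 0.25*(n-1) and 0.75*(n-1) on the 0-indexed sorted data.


Sorted: 7, 10, 18, 22, 42, 44, 44, 69, 90, 99
Q1 (25th %ile) = 19.0000
Q3 (75th %ile) = 62.7500
IQR = 62.7500 - 19.0000 = 43.7500

IQR = 43.7500


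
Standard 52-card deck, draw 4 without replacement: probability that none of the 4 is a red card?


P(no red cards) = (26/52) × (25/51) × (24/50) × (23/49)
= 0.0552

P = 0.0552


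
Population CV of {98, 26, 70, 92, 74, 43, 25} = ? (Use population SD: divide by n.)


Mean = 61.1429
SD = 27.8385
CV = (27.8385/61.1429)*100 = 45.5302%

CV = 45.5302%


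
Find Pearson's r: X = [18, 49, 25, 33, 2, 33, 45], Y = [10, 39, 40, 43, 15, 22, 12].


Mean X = 29.2857, Mean Y = 25.8571
SD X = 14.896925, SD Y = 13.324827
Cov = 72.183673
r = 72.183673/(14.896925*13.324827) = 0.3636

r = 0.3636


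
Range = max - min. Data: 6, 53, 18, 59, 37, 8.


Max = 59, Min = 6
Range = 59 - 6 = 53

Range = 53


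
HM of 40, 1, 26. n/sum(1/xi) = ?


Sum of reciprocals = 1/40 + 1/1 + 1/26 = 1.063462
HM = 3/1.063462 = 2.8210

HM = 2.8210


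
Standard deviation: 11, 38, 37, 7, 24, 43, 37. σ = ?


Mean = 28.1429
Variance = 176.1224
SD = sqrt(176.1224) = 13.2711

SD = 13.2711


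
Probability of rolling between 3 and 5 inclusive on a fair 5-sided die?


Favorable outcomes (3 ≤ roll ≤ 5): 3
Total outcomes = 5
P = 3/5 = 0.6000

P = 0.6000


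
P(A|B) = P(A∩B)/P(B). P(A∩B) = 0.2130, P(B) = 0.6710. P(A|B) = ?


P(A|B) = 0.2130/0.6710 = 0.3174

P(A|B) = 0.3174


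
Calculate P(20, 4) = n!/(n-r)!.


P(20,4) = 20!/16!
= 2432902008176640000/20922789888000
= 116280

P(20,4) = 116280


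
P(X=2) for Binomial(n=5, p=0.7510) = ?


C(5,2) = 10
p^2 = 0.564001
(1-p)^3 = 0.015438
P = 10 * 0.564001 * 0.015438 = 0.0871

P(X=2) = 0.0871


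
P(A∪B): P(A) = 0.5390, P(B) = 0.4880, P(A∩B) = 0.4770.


P(A∪B) = 0.5390 + 0.4880 - 0.4770
= 1.0270 - 0.4770
= 0.5500

P(A∪B) = 0.5500


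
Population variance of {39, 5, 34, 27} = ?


Mean = 26.2500
Squared deviations: 162.5625, 451.5625, 60.0625, 0.5625
Sum = 674.7500
Variance = 674.7500/4 = 168.6875

Variance = 168.6875


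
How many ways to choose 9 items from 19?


C(19,9) = 19!/(9! × 10!)
= 121645100408832000/(362880 × 3628800)
= 92378

C(19,9) = 92378


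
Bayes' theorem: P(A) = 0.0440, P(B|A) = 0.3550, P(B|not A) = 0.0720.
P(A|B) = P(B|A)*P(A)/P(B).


P(B) = P(B|A)*P(A) + P(B|A')*P(A')
= 0.3550*0.0440 + 0.0720*0.9560
= 0.015620 + 0.068832 = 0.084452
P(A|B) = 0.015620/0.084452 = 0.1850

P(A|B) = 0.1850


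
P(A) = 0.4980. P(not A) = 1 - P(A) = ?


P(not A) = 1 - 0.4980 = 0.5020

P(not A) = 0.5020


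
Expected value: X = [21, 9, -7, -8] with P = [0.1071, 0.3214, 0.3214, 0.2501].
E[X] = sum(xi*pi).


E[X] = 21*0.1071 + 9*0.3214 - 7*0.3214 - 8*0.2501
= 2.2491 + 2.8926 - 2.2498 - 2.0008
= 0.8911

E[X] = 0.8911


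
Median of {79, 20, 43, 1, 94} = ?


Sorted: 1, 20, 43, 79, 94
n = 5 (odd)
Middle value = 43

Median = 43


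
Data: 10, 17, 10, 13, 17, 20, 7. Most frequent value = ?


Frequencies: 7:1, 10:2, 13:1, 17:2, 20:1
Max frequency = 2
Mode = 10, 17

Mode = 10, 17


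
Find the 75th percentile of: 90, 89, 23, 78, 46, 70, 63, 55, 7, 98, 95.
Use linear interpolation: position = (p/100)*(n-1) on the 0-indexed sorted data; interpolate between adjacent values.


Sorted: 7, 23, 46, 55, 63, 70, 78, 89, 90, 95, 98
n = 11
Index = 75/100 * 10 = 7.5000
Lower = data[7] = 89, Upper = data[8] = 90
P75 = 89 + 0.5000*(1) = 89.5000

P75 = 89.5000


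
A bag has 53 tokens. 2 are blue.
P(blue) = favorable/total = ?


P = 2/53 = 0.0377

P = 0.0377


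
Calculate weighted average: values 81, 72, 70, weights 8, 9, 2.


Numerator = 81*8 + 72*9 + 70*2 = 1436
Denominator = 8 + 9 + 2 = 19
WM = 1436/19 = 75.5789

WM = 75.5789


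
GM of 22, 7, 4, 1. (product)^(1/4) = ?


Product = 22 × 7 × 4 × 1 = 616
GM = 616^(1/4) = 4.9819

GM = 4.9819


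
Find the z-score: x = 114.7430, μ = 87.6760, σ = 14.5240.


z = (114.7430 - 87.6760)/14.5240
= 27.0670/14.5240
= 1.8636

z = 1.8636


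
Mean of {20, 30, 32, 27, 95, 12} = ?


Sum = 20 + 30 + 32 + 27 + 95 + 12 = 216
n = 6
Mean = 216/6 = 36.0000

Mean = 36.0000


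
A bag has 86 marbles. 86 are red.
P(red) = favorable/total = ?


P = 86/86 = 1.0000

P = 1.0000


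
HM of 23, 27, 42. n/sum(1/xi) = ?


Sum of reciprocals = 1/23 + 1/27 + 1/42 = 0.104325
HM = 3/0.104325 = 28.7563

HM = 28.7563


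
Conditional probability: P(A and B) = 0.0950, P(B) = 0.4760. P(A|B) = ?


P(A|B) = 0.0950/0.4760 = 0.1996

P(A|B) = 0.1996


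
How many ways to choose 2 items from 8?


C(8,2) = 8!/(2! × 6!)
= 40320/(2 × 720)
= 28

C(8,2) = 28


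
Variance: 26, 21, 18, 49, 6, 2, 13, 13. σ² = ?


Mean = 18.5000
Squared deviations: 56.2500, 6.2500, 0.2500, 930.2500, 156.2500, 272.2500, 30.2500, 30.2500
Sum = 1482.0000
Variance = 1482.0000/8 = 185.2500

Variance = 185.2500


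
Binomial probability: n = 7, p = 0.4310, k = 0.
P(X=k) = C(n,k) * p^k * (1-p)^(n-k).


C(7,0) = 1
p^0 = 1.000000
(1-p)^7 = 0.019310
P = 1 * 1.000000 * 0.019310 = 0.0193

P(X=0) = 0.0193


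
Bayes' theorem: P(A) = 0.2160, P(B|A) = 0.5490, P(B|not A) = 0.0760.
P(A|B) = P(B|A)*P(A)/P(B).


P(B) = P(B|A)*P(A) + P(B|A')*P(A')
= 0.5490*0.2160 + 0.0760*0.7840
= 0.118584 + 0.059584 = 0.178168
P(A|B) = 0.118584/0.178168 = 0.6656

P(A|B) = 0.6656


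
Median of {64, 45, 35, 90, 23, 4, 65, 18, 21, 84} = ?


Sorted: 4, 18, 21, 23, 35, 45, 64, 65, 84, 90
n = 10 (even)
Middle values: 35 and 45
Median = (35+45)/2 = 40.0000

Median = 40.0000


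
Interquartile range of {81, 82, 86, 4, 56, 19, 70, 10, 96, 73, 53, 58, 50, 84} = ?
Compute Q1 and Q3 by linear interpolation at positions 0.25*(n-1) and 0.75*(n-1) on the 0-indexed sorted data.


Sorted: 4, 10, 19, 50, 53, 56, 58, 70, 73, 81, 82, 84, 86, 96
Q1 (25th %ile) = 50.7500
Q3 (75th %ile) = 81.7500
IQR = 81.7500 - 50.7500 = 31.0000

IQR = 31.0000


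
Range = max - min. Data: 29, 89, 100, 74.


Max = 100, Min = 29
Range = 100 - 29 = 71

Range = 71


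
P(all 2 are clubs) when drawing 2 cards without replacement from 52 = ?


P(all clubs) = (13/52) × (12/51)
= 0.0588

P = 0.0588


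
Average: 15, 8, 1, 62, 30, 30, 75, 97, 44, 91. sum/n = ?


Sum = 15 + 8 + 1 + 62 + 30 + 30 + 75 + 97 + 44 + 91 = 453
n = 10
Mean = 453/10 = 45.3000

Mean = 45.3000


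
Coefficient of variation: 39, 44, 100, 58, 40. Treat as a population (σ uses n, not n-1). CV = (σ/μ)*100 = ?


Mean = 56.2000
SD = 22.9295
CV = (22.9295/56.2000)*100 = 40.7997%

CV = 40.7997%


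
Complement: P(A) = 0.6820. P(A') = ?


P(not A) = 1 - 0.6820 = 0.3180

P(not A) = 0.3180


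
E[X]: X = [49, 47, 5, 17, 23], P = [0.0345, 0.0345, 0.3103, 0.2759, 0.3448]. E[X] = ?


E[X] = 49*0.0345 + 47*0.0345 + 5*0.3103 + 17*0.2759 + 23*0.3448
= 1.6905 + 1.6215 + 1.5515 + 4.6903 + 7.9304
= 17.4842

E[X] = 17.4842


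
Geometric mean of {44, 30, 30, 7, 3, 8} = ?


Product = 44 × 30 × 30 × 7 × 3 × 8 = 6652800
GM = 6652800^(1/6) = 13.7141

GM = 13.7141


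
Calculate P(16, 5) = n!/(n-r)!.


P(16,5) = 16!/11!
= 20922789888000/39916800
= 524160

P(16,5) = 524160


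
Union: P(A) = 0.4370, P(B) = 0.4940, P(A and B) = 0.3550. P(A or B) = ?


P(A∪B) = 0.4370 + 0.4940 - 0.3550
= 0.9310 - 0.3550
= 0.5760

P(A∪B) = 0.5760


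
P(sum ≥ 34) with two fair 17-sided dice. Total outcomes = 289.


Total outcomes = 17×17 = 289
Favorable (sum ≥ 34): 1
P = 1/289 = 0.0035

P = 0.0035


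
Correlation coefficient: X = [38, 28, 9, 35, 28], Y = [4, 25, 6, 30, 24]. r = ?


Mean X = 27.6000, Mean Y = 17.8000
SD X = 10.091581, SD Y = 10.665833
Cov = 34.320000
r = 34.320000/(10.091581*10.665833) = 0.3189

r = 0.3189


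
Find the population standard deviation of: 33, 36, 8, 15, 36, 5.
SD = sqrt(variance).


Mean = 22.1667
Variance = 174.4722
SD = sqrt(174.4722) = 13.2088

SD = 13.2088


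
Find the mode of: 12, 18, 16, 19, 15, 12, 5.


Frequencies: 5:1, 12:2, 15:1, 16:1, 18:1, 19:1
Max frequency = 2
Mode = 12

Mode = 12


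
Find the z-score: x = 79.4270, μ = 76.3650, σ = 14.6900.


z = (79.4270 - 76.3650)/14.6900
= 3.0620/14.6900
= 0.2084

z = 0.2084


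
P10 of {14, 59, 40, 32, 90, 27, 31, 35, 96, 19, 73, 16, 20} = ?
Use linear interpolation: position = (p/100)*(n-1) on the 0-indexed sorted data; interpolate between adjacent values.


Sorted: 14, 16, 19, 20, 27, 31, 32, 35, 40, 59, 73, 90, 96
n = 13
Index = 10/100 * 12 = 1.2000
Lower = data[1] = 16, Upper = data[2] = 19
P10 = 16 + 0.2000*(3) = 16.6000

P10 = 16.6000


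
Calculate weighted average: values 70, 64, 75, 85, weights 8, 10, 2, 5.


Numerator = 70*8 + 64*10 + 75*2 + 85*5 = 1775
Denominator = 8 + 10 + 2 + 5 = 25
WM = 1775/25 = 71.0000

WM = 71.0000


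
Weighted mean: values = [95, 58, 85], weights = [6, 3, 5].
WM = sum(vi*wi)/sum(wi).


Numerator = 95*6 + 58*3 + 85*5 = 1169
Denominator = 6 + 3 + 5 = 14
WM = 1169/14 = 83.5000

WM = 83.5000
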